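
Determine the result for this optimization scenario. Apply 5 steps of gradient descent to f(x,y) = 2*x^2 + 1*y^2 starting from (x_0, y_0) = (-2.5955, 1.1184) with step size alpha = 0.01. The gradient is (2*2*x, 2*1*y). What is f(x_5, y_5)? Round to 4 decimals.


Gradient descent on f(x,y) = 2*x^2 + 1*y^2.
Starting point: (-2.5955, 1.1184), alpha = 0.01
Step 1: grad_x = 2*2*-2.5955 = -10.382, grad_y = 2*1*1.1184 = 2.2368
  x_1 = -2.5955 - 0.01*-10.382 = -2.4917
  y_1 = 1.1184 - 0.01*2.2368 = 1.096
Step 2: grad_x = 2*2*-2.4917 = -9.9667, grad_y = 2*1*1.096 = 2.1921
  x_2 = -2.4917 - 0.01*-9.9667 = -2.392
  y_2 = 1.096 - 0.01*2.1921 = 1.0741
Step 3: grad_x = 2*2*-2.392 = -9.5681, grad_y = 2*1*1.0741 = 2.1482
  x_3 = -2.392 - 0.01*-9.5681 = -2.2963
  y_3 = 1.0741 - 0.01*2.1482 = 1.0526
Step 4: grad_x = 2*2*-2.2963 = -9.1853, grad_y = 2*1*1.0526 = 2.1053
  x_4 = -2.2963 - 0.01*-9.1853 = -2.2045
  y_4 = 1.0526 - 0.01*2.1053 = 1.0316
Step 5: grad_x = 2*2*-2.2045 = -8.8179, grad_y = 2*1*1.0316 = 2.0632
  x_5 = -2.2045 - 0.01*-8.8179 = -2.1163
  y_5 = 1.0316 - 0.01*2.0632 = 1.0109
f(-2.1163, 1.0109) = 2*(-2.1163)^2 + 1*1.0109^2 = 9.9795


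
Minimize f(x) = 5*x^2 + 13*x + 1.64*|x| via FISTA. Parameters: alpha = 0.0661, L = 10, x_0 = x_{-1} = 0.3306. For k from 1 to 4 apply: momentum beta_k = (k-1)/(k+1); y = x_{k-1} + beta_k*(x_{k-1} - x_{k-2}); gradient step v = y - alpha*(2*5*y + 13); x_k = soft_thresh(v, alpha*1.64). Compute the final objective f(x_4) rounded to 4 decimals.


FISTA on f(x) = 5*x^2 + 13*x + 1.64*|x|
L = 10, alpha = 0.0661
Iteration 1: beta = 0.0, y = 0.3306 + 0.0*(0.3306 - 0.3306) = 0.3306
  grad(y) = 16.306, v = y - alpha*grad = -0.7472
  prox(v) = soft_thresh(-0.7472, 0.1084) = -0.6388
Iteration 2: beta = 0.3333, y = -0.6388 + 0.3333*(-0.6388 - 0.3306) = -0.962
  grad(y) = 3.3804, v = y - alpha*grad = -1.1854
  prox(v) = soft_thresh(-1.1854, 0.1084) = -1.077
Iteration 3: beta = 0.5, y = -1.077 + 0.5*(-1.077 + 0.6388) = -1.2961
  grad(y) = 0.0391, v = y - alpha*grad = -1.2987
  prox(v) = soft_thresh(-1.2987, 0.1084) = -1.1903
Iteration 4: beta = 0.6, y = -1.1903 + 0.6*(-1.1903 + 1.077) = -1.2582
  grad(y) = 0.4177, v = y - alpha*grad = -1.2858
  prox(v) = soft_thresh(-1.2858, 0.1084) = -1.1774
f(x_4) = 5*(-1.1774)^2 + 13*(-1.1774) + 1.64*|-1.1774| = -6.4439


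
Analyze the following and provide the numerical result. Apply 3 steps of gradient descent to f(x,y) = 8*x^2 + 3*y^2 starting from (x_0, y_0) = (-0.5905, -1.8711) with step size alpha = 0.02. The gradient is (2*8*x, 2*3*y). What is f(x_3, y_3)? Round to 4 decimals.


Gradient descent on f(x,y) = 8*x^2 + 3*y^2.
Starting point: (-0.5905, -1.8711), alpha = 0.02
Step 1: grad_x = 2*8*-0.5905 = -9.448, grad_y = 2*3*-1.8711 = -11.2266
  x_1 = -0.5905 - 0.02*-9.448 = -0.4015
  y_1 = -1.8711 - 0.02*-11.2266 = -1.6466
Step 2: grad_x = 2*8*-0.4015 = -6.4246, grad_y = 2*3*-1.6466 = -9.8794
  x_2 = -0.4015 - 0.02*-6.4246 = -0.273
  y_2 = -1.6466 - 0.02*-9.8794 = -1.449
Step 3: grad_x = 2*8*-0.273 = -4.3688, grad_y = 2*3*-1.449 = -8.6939
  x_3 = -0.273 - 0.02*-4.3688 = -0.1857
  y_3 = -1.449 - 0.02*-8.6939 = -1.2751
f(-0.1857, -1.2751) = 8*(-0.1857)^2 + 3*(-1.2751)^2 = 5.1535


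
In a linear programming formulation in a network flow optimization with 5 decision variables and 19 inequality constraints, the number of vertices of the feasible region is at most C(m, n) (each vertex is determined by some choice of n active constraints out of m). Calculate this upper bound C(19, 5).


Each vertex corresponds to some choice of n active constraints out of m, so the number of vertices is at most C(m, n) = m! / (n!(m-n)!).
m = 19, n = 5
Numerator: 19 * 18 * 17 * 16 * 15
Denominator: 5! = 120
C(19, 5) = 11628


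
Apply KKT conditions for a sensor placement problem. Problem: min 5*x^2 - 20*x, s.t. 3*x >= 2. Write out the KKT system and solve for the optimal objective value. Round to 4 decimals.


Step 1: Try lambda = 0 (constraint inactive).
Stationarity: 2*5*x - 20 = 0
x* = 20/(2*5) = 2.0
Check constraint: 3*2.0 = 6.0 >= 2 -- satisfied.
Step 2: Compute optimal value.
f(x*) = 5*2.0^2 - 20*2.0 = -20.0


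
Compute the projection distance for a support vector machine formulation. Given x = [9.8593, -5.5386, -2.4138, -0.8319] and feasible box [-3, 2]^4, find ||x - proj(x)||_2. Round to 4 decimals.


Project each component onto [-3, 2].
clip(9.8593) = 2.0, clip(-5.5386) = -3.0, clip(-2.4138) = -2.4138, clip(-0.8319) = -0.8319
Projection = [2.0, -3.0, -2.4138, -0.8319]
Squared diffs: [61.7686, 6.4445, 0.0, 0.0]
Distance = sqrt(68.2131) = 8.2591


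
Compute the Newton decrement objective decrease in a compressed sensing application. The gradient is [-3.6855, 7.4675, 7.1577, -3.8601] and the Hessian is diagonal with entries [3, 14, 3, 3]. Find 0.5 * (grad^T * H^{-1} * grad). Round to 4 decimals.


Step 1: H is diagonal, so H^(-1) * g = [-1.2285, 0.5334, 2.3859, -1.2867].
Step 2: g^T H^(-1) g = sum_i g_i^2 / H_ii
  = (-3.6855)^2/3 + (7.4675)^2/14 + (7.1577)^2/3 + (-3.8601)^2/3
  = 4.5276 + 3.9831 + 17.0776 + 4.9668 = 30.5551
Step 3: Objective decrease = 0.5 * g^T H^(-1) g = 15.2775


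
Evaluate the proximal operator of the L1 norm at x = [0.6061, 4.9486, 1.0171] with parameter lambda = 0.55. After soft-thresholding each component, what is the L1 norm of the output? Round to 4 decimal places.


Soft-thresholding with lambda = 0.55:
prox(0.6061) = sign(0.6061)*max(|0.6061| - 0.55, 0) = 0.0561
prox(4.9486) = sign(4.9486)*max(|4.9486| - 0.55, 0) = 4.3986
prox(1.0171) = sign(1.0171)*max(|1.0171| - 0.55, 0) = 0.4671
prox(x) = [0.0561, 4.3986, 0.4671]
||prox(x)||_1 = 0.0561 + 4.3986 + 0.4671 = 4.9218


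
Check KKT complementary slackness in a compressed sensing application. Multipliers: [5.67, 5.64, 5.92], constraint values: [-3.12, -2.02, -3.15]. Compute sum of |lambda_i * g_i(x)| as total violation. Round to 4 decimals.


KKT complementary slackness check:
lambda_1 * g_1 = 5.67 * -3.12 = -17.6904
lambda_2 * g_2 = 5.64 * -2.02 = -11.3928
lambda_3 * g_3 = 5.92 * -3.15 = -18.648
Total violation = 17.6904 + 11.3928 + 18.648 = 47.7312


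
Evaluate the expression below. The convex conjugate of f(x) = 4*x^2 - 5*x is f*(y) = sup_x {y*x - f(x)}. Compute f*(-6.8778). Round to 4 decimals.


f*(y) = sup_x {y*x - a*x^2 - b*x} = sup_x {(y-b)*x - a*x^2}
FOC: (y - b) - 2a*x = 0 => x* = (y - b)/(2a)
x* = (-6.8778 + 5)/(2*4) = -0.2347
f*(-6.8778) = (y-b)^2/(4a) = (-6.8778 + 5)^2/(4*4)
= 3.5261/16 = 0.2204


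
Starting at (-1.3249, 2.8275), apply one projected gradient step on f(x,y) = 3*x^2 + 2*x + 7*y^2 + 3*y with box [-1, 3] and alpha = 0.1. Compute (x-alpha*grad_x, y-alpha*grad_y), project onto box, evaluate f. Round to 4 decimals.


Step 1: Compute gradient at (-1.3249, 2.8275).
grad_x = 2*3*-1.3249 + 2 = -5.9494
grad_y = 2*7*2.8275 + 3 = 42.585
Step 2: Gradient step.
x_raw = -1.3249 - 0.1*-5.9494 = -0.73
y_raw = 2.8275 - 0.1*42.585 = -1.431
Step 3: Project onto [-1, 3].
x_proj = clip(-0.73) = -0.73
y_proj = clip(-1.431) = -1.0
Step 4: Evaluate f.
f(-0.73, -1.0) = 4.1386


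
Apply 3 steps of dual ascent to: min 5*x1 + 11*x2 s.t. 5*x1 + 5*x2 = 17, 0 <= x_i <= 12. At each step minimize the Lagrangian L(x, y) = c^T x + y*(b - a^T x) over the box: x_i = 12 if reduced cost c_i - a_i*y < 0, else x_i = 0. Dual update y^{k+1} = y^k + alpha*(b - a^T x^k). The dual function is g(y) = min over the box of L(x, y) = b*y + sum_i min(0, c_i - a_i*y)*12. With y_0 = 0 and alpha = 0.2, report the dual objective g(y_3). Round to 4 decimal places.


Dual ascent for LP: min 5*x1 + 11*x2, 5*x1 + 5*x2 = 17, 0 <= x_i <= 12
Step 1: y^k = 0.0, reduced costs: (5.0, 11.0)
  x^k = (0.0, 0.0), subgradient = b - a^T x = 17.0
  y^{k+1} = 0.0 + 0.2*17.0 = 3.4
Step 2: y^k = 3.4, reduced costs: (-12.0, -6.0)
  x^k = (12.0, 12.0), subgradient = b - a^T x = -103.0
  y^{k+1} = 3.4 + 0.2*-103.0 = -17.2
Step 3: y^k = -17.2, reduced costs: (91.0, 97.0)
  x^k = (0.0, 0.0), subgradient = b - a^T x = 17.0
  y^{k+1} = -17.2 + 0.2*17.0 = -13.8
Dual objective at y_3 = -13.8: reduced costs (74.0, 80.0), box minimizer x = (0.0, 0.0)
g(y_3) = b*y + (c1 - a1*y)*x1 + (c2 - a2*y)*x2 = 17*(-13.8) + 74.0*0.0 + 80.0*0.0 = -234.6 + 0.0 + 0.0 = -234.6


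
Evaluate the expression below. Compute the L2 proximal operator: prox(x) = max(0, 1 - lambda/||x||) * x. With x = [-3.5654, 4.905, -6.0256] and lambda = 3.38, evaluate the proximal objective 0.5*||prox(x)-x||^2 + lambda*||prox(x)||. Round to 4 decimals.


Step 1: Compute ||x||.
||x|| = 8.5486
Step 2: Compute scaling factor.
scale = max(0, 1 - 3.38/8.5486) = 0.6046
Step 3: prox(x) = [-2.1557, 2.9656, -3.6432]
||prox(x)|| = 5.1686
Step 4: Proximal objective.
0.5*||prox-x||^2 = 5.7122
lambda*||prox|| = 17.4699
Total = 23.1821


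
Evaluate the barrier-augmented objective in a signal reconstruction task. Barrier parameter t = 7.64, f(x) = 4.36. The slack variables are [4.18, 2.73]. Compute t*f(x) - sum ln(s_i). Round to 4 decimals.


Step 1: Compute log-barrier.
ln values: [1.4303, 1.0043]
phi = -(1.4303 + 1.0043) = -2.4346
Step 2: Compute augmented objective.
t*f(x) = 7.64*4.36 = 33.3104
Total = 33.3104 - 2.4346 = 30.8758


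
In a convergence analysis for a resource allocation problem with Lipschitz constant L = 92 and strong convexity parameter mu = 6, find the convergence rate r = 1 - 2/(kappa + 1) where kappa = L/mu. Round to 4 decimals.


Step 1: Compute the condition number.
kappa = L/mu = 92/6 = 15.3333
Step 2: Compute the convergence rate.
r = 1 - 2/(kappa + 1) = 1 - 2*mu/(L + mu) = (L - mu)/(L + mu) = 86/98 = 0.8776


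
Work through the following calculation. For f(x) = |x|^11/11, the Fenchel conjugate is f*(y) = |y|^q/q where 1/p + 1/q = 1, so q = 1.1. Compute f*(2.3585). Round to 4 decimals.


The conjugate exponent q satisfies 1/p + 1/q = 1.
p = 11, so q = 11/(11 - 1) = 1.1
|y|^q = 2.3585^1.1 = 2.5698
f*(2.3585) = 2.5698 / 1.1 = 2.3362


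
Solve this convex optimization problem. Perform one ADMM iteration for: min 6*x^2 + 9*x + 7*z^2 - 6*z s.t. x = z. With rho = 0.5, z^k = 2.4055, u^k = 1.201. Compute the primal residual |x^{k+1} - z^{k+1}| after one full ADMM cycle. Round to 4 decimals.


ADMM iteration with rho = 0.5, z^k = 2.4055, u^k = 1.201
Step 1: x-update.
Minimize 6*x^2 + 9*x + (0.5/2)*(x - 2.4055 + 1.201)^2
FOC: (2*6 + 0.5)*x = -9 + 0.5*(2.4055 - 1.201)
x^{k+1} = -0.6718
Step 2: z-update.
Minimize 7*z^2 - 6*z + (0.5/2)*(-0.6718 - z + 1.201)^2
FOC: (2*7 + 0.5)*z = 6 + 0.5*(-0.6718 + 1.201)
z^{k+1} = 0.432
Step 3: u-update.
u^{k+1} = 1.201 - 0.6718 - 0.432 = 0.0971
Step 4: Primal residual = |-0.6718 - 0.432| = 1.1039


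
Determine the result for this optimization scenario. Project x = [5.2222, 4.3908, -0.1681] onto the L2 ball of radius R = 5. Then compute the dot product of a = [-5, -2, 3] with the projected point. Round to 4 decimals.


Step 1: Compute ||x|| (intermediates to 6 decimals).
||x|| = sqrt(5.2222^2 + 4.3908^2 + (-0.1681)^2) = 6.824863
Step 2: Project.
Since ||x|| > R, scale = R/||x|| = 5/6.824863 = 0.732615, proj(x) = scale * x
proj(x) = [3.825862, 3.216766, -0.123153]
Step 3: Dot product.
a^T * proj(x) = -5*3.825862 - 2*3.216766 + 3*(-0.123153) = -25.9323


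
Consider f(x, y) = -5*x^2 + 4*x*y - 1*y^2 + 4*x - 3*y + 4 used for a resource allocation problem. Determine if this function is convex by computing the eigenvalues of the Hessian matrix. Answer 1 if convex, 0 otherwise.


The Hessian of f(x,y) = -5*x^2 + 4*x*y - 1*y^2 + 4*x - 3*y + 4 is:
H = [[-10, 4], [4, -2]]
Trace = -10 - 2 = -12
Determinant = -10*-2 - (4)^2 = 4
Discriminant = (-12)^2 - 4*4 = 128.0
Eigenvalues: lambda_1 = -11.6569, lambda_2 = -0.3431
The function is not convex.

0


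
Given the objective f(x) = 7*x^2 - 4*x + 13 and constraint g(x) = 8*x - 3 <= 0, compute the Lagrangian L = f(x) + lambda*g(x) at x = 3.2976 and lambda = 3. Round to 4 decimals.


Step 1: Evaluate f(x).
f(3.2976) = 7*3.2976^2 - 4*3.2976 + 13 = 75.9288
Step 2: Evaluate g(x).
g(3.2976) = 8*3.2976 - 3 = 23.3808
Step 3: Compute Lagrangian.
L = 75.9288 + 3*23.3808 = 146.0712


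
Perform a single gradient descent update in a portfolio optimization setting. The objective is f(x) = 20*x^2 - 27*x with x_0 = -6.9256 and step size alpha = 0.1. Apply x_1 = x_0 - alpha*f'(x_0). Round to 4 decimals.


We compute the gradient at x_0 and apply the update.
f'(x) = 40*x - 27
f'(-6.9256) = 40*-6.9256 - 27 = -304.024
x_1 = -6.9256 - 0.1*-304.024 = 23.4768


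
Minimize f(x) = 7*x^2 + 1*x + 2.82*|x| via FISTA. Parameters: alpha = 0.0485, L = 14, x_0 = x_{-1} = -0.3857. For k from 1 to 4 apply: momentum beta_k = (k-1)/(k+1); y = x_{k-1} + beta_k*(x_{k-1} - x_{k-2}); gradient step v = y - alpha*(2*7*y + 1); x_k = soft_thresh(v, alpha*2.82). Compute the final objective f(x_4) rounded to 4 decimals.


FISTA on f(x) = 7*x^2 + 1*x + 2.82*|x|
L = 14, alpha = 0.0485
Iteration 1: beta = 0.0, y = -0.3857 + 0.0*(-0.3857 + 0.3857) = -0.3857
  grad(y) = -4.3998, v = y - alpha*grad = -0.1723
  prox(v) = soft_thresh(-0.1723, 0.1368) = -0.0355
Iteration 2: beta = 0.3333, y = -0.0355 + 0.3333*(-0.0355 + 0.3857) = 0.0812
  grad(y) = 2.1365, v = y - alpha*grad = -0.0224
  prox(v) = soft_thresh(-0.0224, 0.1368) = 0.0
Iteration 3: beta = 0.5, y = 0.0 + 0.5*(0.0 + 0.0355) = 0.0178
  grad(y) = 1.2488, v = y - alpha*grad = -0.0428
  prox(v) = soft_thresh(-0.0428, 0.1368) = 0.0
Iteration 4: beta = 0.6, y = 0.0 + 0.6*(0.0 - 0.0) = 0.0
  grad(y) = 1.0, v = y - alpha*grad = -0.0485
  prox(v) = soft_thresh(-0.0485, 0.1368) = 0.0
f(x_4) = 7*0.0^2 + 1*0.0 + 2.82*|0.0| = 0.0


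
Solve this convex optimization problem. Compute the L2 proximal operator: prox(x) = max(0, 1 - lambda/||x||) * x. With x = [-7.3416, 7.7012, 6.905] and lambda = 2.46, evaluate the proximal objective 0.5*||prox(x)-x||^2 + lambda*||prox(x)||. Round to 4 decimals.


Step 1: Compute ||x||.
||x|| = 12.6841
Step 2: Compute scaling factor.
scale = max(0, 1 - 2.46/12.6841) = 0.8061
Step 3: prox(x) = [-5.9177, 6.2076, 5.5658]
||prox(x)|| = 10.2241
Step 4: Proximal objective.
0.5*||prox-x||^2 = 3.0258
lambda*||prox|| = 25.1513
Total = 28.1771


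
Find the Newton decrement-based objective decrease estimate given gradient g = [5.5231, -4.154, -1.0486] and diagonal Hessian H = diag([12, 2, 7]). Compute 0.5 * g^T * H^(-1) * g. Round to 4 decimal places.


Step 1: H is diagonal, so H^(-1) * g = [0.4603, -2.077, -0.1498].
Step 2: g^T H^(-1) g = sum_i g_i^2 / H_ii
  = (5.5231)^2/12 + (-4.154)^2/2 + (-1.0486)^2/7
  = 2.5421 + 8.6279 + 0.1571 = 11.327
Step 3: Objective decrease = 0.5 * g^T H^(-1) g = 5.6635


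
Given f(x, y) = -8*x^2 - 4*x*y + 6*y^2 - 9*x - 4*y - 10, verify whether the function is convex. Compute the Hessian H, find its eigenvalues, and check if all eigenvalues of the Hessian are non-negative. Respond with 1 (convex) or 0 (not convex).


The Hessian of f(x,y) = -8*x^2 - 4*x*y + 6*y^2 - 9*x - 4*y - 10 is:
H = [[-16, -4], [-4, 12]]
Trace = -16 + 12 = -4
Determinant = -16*12 - (-4)^2 = -208
Discriminant = (-4)^2 - 4*-208 = 848.0
Eigenvalues: lambda_1 = -16.5602, lambda_2 = 12.5602
The function is not convex.

0


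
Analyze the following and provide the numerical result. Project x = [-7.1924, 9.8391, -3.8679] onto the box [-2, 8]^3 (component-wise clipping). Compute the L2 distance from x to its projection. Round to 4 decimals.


Project each component onto [-2, 8].
clip(-7.1924) = -2.0, clip(9.8391) = 8.0, clip(-3.8679) = -2.0
Projection = [-2.0, 8.0, -2.0]
Squared diffs: [26.961, 3.3823, 3.4891]
Distance = sqrt(33.8324) = 5.8166


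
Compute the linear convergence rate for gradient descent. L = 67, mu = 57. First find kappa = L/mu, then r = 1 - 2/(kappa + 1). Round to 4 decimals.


Step 1: Compute the condition number.
kappa = L/mu = 67/57 = 1.1754
Step 2: Compute the convergence rate.
r = 1 - 2/(kappa + 1) = 1 - 2*mu/(L + mu) = (L - mu)/(L + mu) = 10/124 = 0.0806


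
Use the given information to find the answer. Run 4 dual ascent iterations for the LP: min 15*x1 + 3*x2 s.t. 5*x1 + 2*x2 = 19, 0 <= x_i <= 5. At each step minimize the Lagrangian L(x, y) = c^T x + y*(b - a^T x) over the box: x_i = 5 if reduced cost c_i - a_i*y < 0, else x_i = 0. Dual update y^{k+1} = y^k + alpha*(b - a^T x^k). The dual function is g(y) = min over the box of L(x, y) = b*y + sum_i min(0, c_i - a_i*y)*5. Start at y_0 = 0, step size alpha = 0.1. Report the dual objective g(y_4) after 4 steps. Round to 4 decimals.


Dual ascent for LP: min 15*x1 + 3*x2, 5*x1 + 2*x2 = 19, 0 <= x_i <= 5
Step 1: y^k = 0.0, reduced costs: (15.0, 3.0)
  x^k = (0.0, 0.0), subgradient = b - a^T x = 19.0
  y^{k+1} = 0.0 + 0.1*19.0 = 1.9
Step 2: y^k = 1.9, reduced costs: (5.5, -0.8)
  x^k = (0.0, 5.0), subgradient = b - a^T x = 9.0
  y^{k+1} = 1.9 + 0.1*9.0 = 2.8
Step 3: y^k = 2.8, reduced costs: (1.0, -2.6)
  x^k = (0.0, 5.0), subgradient = b - a^T x = 9.0
  y^{k+1} = 2.8 + 0.1*9.0 = 3.7
Step 4: y^k = 3.7, reduced costs: (-3.5, -4.4)
  x^k = (5.0, 5.0), subgradient = b - a^T x = -16.0
  y^{k+1} = 3.7 + 0.1*-16.0 = 2.1
Dual objective at y_4 = 2.1: reduced costs (4.5, -1.2), box minimizer x = (0.0, 5.0)
g(y_4) = b*y + (c1 - a1*y)*x1 + (c2 - a2*y)*x2 = 19*2.1 + 4.5*0.0 + (-1.2)*5.0 = 39.9 + 0.0 - 6.0 = 33.9


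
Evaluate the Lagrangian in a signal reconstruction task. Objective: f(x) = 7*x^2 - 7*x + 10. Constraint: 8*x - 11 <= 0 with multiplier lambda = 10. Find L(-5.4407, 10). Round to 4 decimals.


Step 1: Evaluate f(x).
f(-5.4407) = 7*(-5.4407)^2 - 7*(-5.4407) + 10 = 255.2934
Step 2: Evaluate g(x).
g(-5.4407) = 8*-5.4407 - 11 = -54.5256
Step 3: Compute Lagrangian.
L = 255.2934 + 10*-54.5256 = -289.9626


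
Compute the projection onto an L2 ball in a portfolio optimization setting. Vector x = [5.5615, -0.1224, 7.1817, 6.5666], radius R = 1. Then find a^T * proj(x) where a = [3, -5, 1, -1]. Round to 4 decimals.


Step 1: Compute ||x|| (intermediates to 6 decimals).
||x|| = sqrt(5.5615^2 + (-0.1224)^2 + 7.1817^2 + 6.5666^2) = 11.209028
Step 2: Project.
Since ||x|| > R, scale = R/||x|| = 1/11.209028 = 0.089214, proj(x) = scale * x
proj(x) = [0.496164, -0.01092, 0.640708, 0.585833]
Step 3: Dot product.
a^T * proj(x) = 3*0.496164 - 5*(-0.01092) + 1*0.640708 - 1*0.585833 = 1.598


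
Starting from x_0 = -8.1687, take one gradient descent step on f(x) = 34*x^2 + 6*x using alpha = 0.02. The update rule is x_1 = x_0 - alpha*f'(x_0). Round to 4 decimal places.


We compute the gradient at x_0 and apply the update.
f'(x) = 68*x + 6
f'(-8.1687) = 68*-8.1687 + 6 = -549.4716
x_1 = -8.1687 - 0.02*-549.4716 = 2.8207


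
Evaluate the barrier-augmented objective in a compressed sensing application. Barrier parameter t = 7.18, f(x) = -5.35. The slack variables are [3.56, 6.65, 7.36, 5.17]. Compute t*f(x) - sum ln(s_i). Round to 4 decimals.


Step 1: Compute log-barrier.
ln values: [1.2698, 1.8946, 1.9961, 1.6429]
phi = -(1.2698 + 1.8946 + 1.9961 + 1.6429) = -6.8033
Step 2: Compute augmented objective.
t*f(x) = 7.18*-5.35 = -38.413
Total = -38.413 - 6.8033 = -45.2163


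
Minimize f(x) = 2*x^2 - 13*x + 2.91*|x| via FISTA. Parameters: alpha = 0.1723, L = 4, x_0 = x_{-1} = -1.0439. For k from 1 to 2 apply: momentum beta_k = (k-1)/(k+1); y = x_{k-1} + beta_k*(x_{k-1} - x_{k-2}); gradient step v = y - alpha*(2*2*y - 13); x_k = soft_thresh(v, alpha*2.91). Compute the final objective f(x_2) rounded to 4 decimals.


FISTA on f(x) = 2*x^2 - 13*x + 2.91*|x|
L = 4, alpha = 0.1723
Iteration 1: beta = 0.0, y = -1.0439 + 0.0*(-1.0439 + 1.0439) = -1.0439
  grad(y) = -17.1756, v = y - alpha*grad = 1.9155
  prox(v) = soft_thresh(1.9155, 0.5014) = 1.4141
Iteration 2: beta = 0.3333, y = 1.4141 + 0.3333*(1.4141 + 1.0439) = 2.2334
  grad(y) = -4.0665, v = y - alpha*grad = 2.934
  prox(v) = soft_thresh(2.934, 0.5014) = 2.4326
f(x_2) = 2*2.4326^2 - 13*2.4326 + 2.91*|2.4326| = -12.7099


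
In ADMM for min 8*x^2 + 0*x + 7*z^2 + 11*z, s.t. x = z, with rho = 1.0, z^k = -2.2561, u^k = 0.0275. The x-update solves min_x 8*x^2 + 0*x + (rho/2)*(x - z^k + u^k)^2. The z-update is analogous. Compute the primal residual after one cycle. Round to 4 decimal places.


ADMM iteration with rho = 1.0, z^k = -2.2561, u^k = 0.0275
Step 1: x-update.
Minimize 8*x^2 + 0*x + (1.0/2)*(x + 2.2561 + 0.0275)^2
FOC: (2*8 + 1.0)*x = 0 + 1.0*(-2.2561 - 0.0275)
x^{k+1} = -0.1343
Step 2: z-update.
Minimize 7*z^2 + 11*z + (1.0/2)*(-0.1343 - z + 0.0275)^2
FOC: (2*7 + 1.0)*z = -11 + 1.0*(-0.1343 + 0.0275)
z^{k+1} = -0.7405
Step 3: u-update.
u^{k+1} = 0.0275 - 0.1343 + 0.7405 = 0.6336
Step 4: Primal residual = |-0.1343 + 0.7405| = 0.6061


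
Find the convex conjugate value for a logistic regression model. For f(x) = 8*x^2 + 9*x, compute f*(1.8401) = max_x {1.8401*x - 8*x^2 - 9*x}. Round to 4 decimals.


f*(y) = sup_x {y*x - a*x^2 - b*x} = sup_x {(y-b)*x - a*x^2}
FOC: (y - b) - 2a*x = 0 => x* = (y - b)/(2a)
x* = (1.8401 - 9)/(2*8) = -0.4475
f*(1.8401) = (y-b)^2/(4a) = (1.8401 - 9)^2/(4*8)
= 51.2642/32 = 1.602


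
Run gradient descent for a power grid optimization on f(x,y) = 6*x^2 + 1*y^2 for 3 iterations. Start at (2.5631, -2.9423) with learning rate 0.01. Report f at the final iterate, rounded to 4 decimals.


Gradient descent on f(x,y) = 6*x^2 + 1*y^2.
Starting point: (2.5631, -2.9423), alpha = 0.01
Step 1: grad_x = 2*6*2.5631 = 30.7572, grad_y = 2*1*-2.9423 = -5.8846
  x_1 = 2.5631 - 0.01*30.7572 = 2.2555
  y_1 = -2.9423 - 0.01*-5.8846 = -2.8835
Step 2: grad_x = 2*6*2.2555 = 27.0663, grad_y = 2*1*-2.8835 = -5.7669
  x_2 = 2.2555 - 0.01*27.0663 = 1.9849
  y_2 = -2.8835 - 0.01*-5.7669 = -2.8258
Step 3: grad_x = 2*6*1.9849 = 23.8184, grad_y = 2*1*-2.8258 = -5.6516
  x_3 = 1.9849 - 0.01*23.8184 = 1.7467
  y_3 = -2.8258 - 0.01*-5.6516 = -2.7693
f(1.7467, -2.7693) = 6*1.7467^2 + 1*(-2.7693)^2 = 25.9742


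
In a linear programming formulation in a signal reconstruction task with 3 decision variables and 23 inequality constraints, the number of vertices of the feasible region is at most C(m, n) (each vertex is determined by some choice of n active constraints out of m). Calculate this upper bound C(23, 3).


Each vertex corresponds to some choice of n active constraints out of m, so the number of vertices is at most C(m, n) = m! / (n!(m-n)!).
m = 23, n = 3
Numerator: 23 * 22 * 21
Denominator: 3! = 6
C(23, 3) = 1771


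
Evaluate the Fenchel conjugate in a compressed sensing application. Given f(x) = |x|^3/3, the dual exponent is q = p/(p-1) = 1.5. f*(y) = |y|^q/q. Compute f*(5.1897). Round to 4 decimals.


The conjugate exponent q satisfies 1/p + 1/q = 1.
p = 3, so q = 3/(3 - 1) = 1.5
|y|^q = 5.1897^1.5 = 11.8226
f*(5.1897) = 11.8226 / 1.5 = 7.8817


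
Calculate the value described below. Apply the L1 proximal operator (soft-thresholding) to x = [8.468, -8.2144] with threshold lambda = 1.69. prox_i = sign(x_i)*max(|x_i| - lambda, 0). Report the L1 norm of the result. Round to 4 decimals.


Soft-thresholding with lambda = 1.69:
prox(8.468) = sign(8.468)*max(|8.468| - 1.69, 0) = 6.778
prox(-8.2144) = sign(-8.2144)*max(|-8.2144| - 1.69, 0) = -6.5244
prox(x) = [6.778, -6.5244]
||prox(x)||_1 = 6.778 + 6.5244 = 13.3024


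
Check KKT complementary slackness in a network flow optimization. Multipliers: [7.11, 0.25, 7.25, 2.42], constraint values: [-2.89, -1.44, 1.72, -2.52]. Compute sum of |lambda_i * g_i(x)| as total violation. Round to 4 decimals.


KKT complementary slackness check:
lambda_1 * g_1 = 7.11 * -2.89 = -20.5479
lambda_2 * g_2 = 0.25 * -1.44 = -0.36
lambda_3 * g_3 = 7.25 * 1.72 = 12.47
lambda_4 * g_4 = 2.42 * -2.52 = -6.0984
Total violation = 20.5479 + 0.36 + 12.47 + 6.0984 = 39.4763


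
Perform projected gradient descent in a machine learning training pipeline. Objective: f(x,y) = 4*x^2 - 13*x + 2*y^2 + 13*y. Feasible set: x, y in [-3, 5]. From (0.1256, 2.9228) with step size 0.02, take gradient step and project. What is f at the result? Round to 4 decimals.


Step 1: Compute gradient at (0.1256, 2.9228).
grad_x = 2*4*0.1256 - 13 = -11.9952
grad_y = 2*2*2.9228 + 13 = 24.6912
Step 2: Gradient step.
x_raw = 0.1256 - 0.02*-11.9952 = 0.3655
y_raw = 2.9228 - 0.02*24.6912 = 2.429
Step 3: Project onto [-3, 5].
x_proj = clip(0.3655) = 0.3655
y_proj = clip(2.429) = 2.429
Step 4: Evaluate f.
f(0.3655, 2.429) = 39.1594


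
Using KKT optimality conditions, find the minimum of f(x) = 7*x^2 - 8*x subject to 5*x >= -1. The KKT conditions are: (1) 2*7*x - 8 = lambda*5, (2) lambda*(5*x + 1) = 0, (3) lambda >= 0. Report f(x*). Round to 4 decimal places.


Step 1: Try lambda = 0 (constraint inactive).
Stationarity: 2*7*x - 8 = 0
x* = 8/(2*7) = 4/7 = 0.5714 (rounded; the exact value 4/7 is used below)
Check constraint: 5*0.5714 = 2.857 >= -1 -- satisfied.
Step 2: Compute optimal value.
f(x*) = 7*(4/7)^2 - 8*(4/7) = -2.2857


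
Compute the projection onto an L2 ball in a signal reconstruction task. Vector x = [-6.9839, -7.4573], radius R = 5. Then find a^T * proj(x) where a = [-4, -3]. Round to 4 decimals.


Step 1: Compute ||x|| (intermediates to 6 decimals).
||x|| = sqrt((-6.9839)^2 + (-7.4573)^2) = 10.216956
Step 2: Project.
Since ||x|| > R, scale = R/||x|| = 5/10.216956 = 0.489383, proj(x) = scale * x
proj(x) = [-3.417802, -3.649476]
Step 3: Dot product.
a^T * proj(x) = -4*(-3.417802) - 3*(-3.649476) = 24.6196


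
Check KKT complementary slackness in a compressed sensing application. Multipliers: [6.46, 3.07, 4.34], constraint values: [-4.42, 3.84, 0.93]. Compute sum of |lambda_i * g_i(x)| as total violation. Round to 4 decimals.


KKT complementary slackness check:
lambda_1 * g_1 = 6.46 * -4.42 = -28.5532
lambda_2 * g_2 = 3.07 * 3.84 = 11.7888
lambda_3 * g_3 = 4.34 * 0.93 = 4.0362
Total violation = 28.5532 + 11.7888 + 4.0362 = 44.3782


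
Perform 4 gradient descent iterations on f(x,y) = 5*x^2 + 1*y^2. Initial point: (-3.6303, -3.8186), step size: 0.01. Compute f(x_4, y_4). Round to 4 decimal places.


Gradient descent on f(x,y) = 5*x^2 + 1*y^2.
Starting point: (-3.6303, -3.8186), alpha = 0.01
Step 1: grad_x = 2*5*-3.6303 = -36.303, grad_y = 2*1*-3.8186 = -7.6372
  x_1 = -3.6303 - 0.01*-36.303 = -3.2673
  y_1 = -3.8186 - 0.01*-7.6372 = -3.7422
Step 2: grad_x = 2*5*-3.2673 = -32.6727, grad_y = 2*1*-3.7422 = -7.4845
  x_2 = -3.2673 - 0.01*-32.6727 = -2.9405
  y_2 = -3.7422 - 0.01*-7.4845 = -3.6674
Step 3: grad_x = 2*5*-2.9405 = -29.4054, grad_y = 2*1*-3.6674 = -7.3348
  x_3 = -2.9405 - 0.01*-29.4054 = -2.6465
  y_3 = -3.6674 - 0.01*-7.3348 = -3.594
Step 4: grad_x = 2*5*-2.6465 = -26.4649, grad_y = 2*1*-3.594 = -7.1881
  x_4 = -2.6465 - 0.01*-26.4649 = -2.3818
  y_4 = -3.594 - 0.01*-7.1881 = -3.5222
f(-2.3818, -3.5222) = 5*(-2.3818)^2 + 1*(-3.5222)^2 = 40.7714


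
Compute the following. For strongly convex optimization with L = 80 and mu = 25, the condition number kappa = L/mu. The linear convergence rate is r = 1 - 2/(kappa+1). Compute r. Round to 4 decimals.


Step 1: Compute the condition number.
kappa = L/mu = 80/25 = 3.2
Step 2: Compute the convergence rate.
r = 1 - 2/(kappa + 1) = 1 - 2*mu/(L + mu) = (L - mu)/(L + mu) = 55/105 = 0.5238


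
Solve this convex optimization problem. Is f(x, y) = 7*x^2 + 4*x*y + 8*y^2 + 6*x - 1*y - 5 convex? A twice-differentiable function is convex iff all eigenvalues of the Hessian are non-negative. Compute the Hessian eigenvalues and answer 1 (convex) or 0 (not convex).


The Hessian of f(x,y) = 7*x^2 + 4*x*y + 8*y^2 + 6*x - 1*y - 5 is:
H = [[14, 4], [4, 16]]
Trace = 14 + 16 = 30
Determinant = 14*16 - (4)^2 = 208
Discriminant = (30)^2 - 4*208 = 68.0
Eigenvalues: lambda_1 = 10.8769, lambda_2 = 19.1231
The function is convex.

1


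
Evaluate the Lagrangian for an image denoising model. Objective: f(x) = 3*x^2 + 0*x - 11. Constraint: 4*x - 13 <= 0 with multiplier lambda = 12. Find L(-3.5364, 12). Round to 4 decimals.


Step 1: Evaluate f(x).
f(-3.5364) = 3*(-3.5364)^2 + 0*(-3.5364) - 11 = 26.5184
Step 2: Evaluate g(x).
g(-3.5364) = 4*-3.5364 - 13 = -27.1456
Step 3: Compute Lagrangian.
L = 26.5184 + 12*-27.1456 = -299.2288


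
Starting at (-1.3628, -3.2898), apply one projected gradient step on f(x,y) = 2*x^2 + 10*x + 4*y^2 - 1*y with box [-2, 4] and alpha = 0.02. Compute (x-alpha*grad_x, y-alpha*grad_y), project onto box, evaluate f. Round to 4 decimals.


Step 1: Compute gradient at (-1.3628, -3.2898).
grad_x = 2*2*-1.3628 + 10 = 4.5488
grad_y = 2*4*-3.2898 - 1 = -27.3184
Step 2: Gradient step.
x_raw = -1.3628 - 0.02*4.5488 = -1.4538
y_raw = -3.2898 - 0.02*-27.3184 = -2.7434
Step 3: Project onto [-2, 4].
x_proj = clip(-1.4538) = -1.4538
y_proj = clip(-2.7434) = -2.0
Step 4: Evaluate f.
f(-1.4538, -2.0) = 7.6892


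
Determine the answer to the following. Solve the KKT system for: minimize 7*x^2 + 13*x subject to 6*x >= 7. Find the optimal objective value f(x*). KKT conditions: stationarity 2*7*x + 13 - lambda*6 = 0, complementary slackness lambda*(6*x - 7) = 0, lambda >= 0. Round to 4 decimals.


Step 1: Try lambda = 0 (constraint inactive).
x_unc = -13/(2*7) = -0.9286
Check: 6*-0.9286 = -5.5716 < 7 -- violated!
Step 2: Constraint must be active: 6*x = 7
x* = 7/6 = 1.1667 (rounded; the exact value 7/6 is used below)
lambda = (2*7*(7/6) + 13)/6 = 4.8889
Step 3: Compute optimal value.
f(x*) = 7*(7/6)^2 + 13*(7/6) = 24.6944


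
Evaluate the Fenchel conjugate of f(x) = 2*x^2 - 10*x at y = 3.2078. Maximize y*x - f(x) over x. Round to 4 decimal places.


f*(y) = sup_x {y*x - a*x^2 - b*x} = sup_x {(y-b)*x - a*x^2}
FOC: (y - b) - 2a*x = 0 => x* = (y - b)/(2a)
x* = (3.2078 + 10)/(2*2) = 3.302
f*(3.2078) = (y-b)^2/(4a) = (3.2078 + 10)^2/(4*2)
= 174.446/8 = 21.8057


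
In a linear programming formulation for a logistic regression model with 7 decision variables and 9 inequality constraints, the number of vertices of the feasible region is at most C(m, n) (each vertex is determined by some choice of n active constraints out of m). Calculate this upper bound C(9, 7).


Each vertex corresponds to some choice of n active constraints out of m, so the number of vertices is at most C(m, n) = m! / (n!(m-n)!).
m = 9, n = 7
Numerator: 9 * 8 * 7 * 6 * 5 * 4 * 3
Denominator: 7! = 5040
C(9, 7) = 36


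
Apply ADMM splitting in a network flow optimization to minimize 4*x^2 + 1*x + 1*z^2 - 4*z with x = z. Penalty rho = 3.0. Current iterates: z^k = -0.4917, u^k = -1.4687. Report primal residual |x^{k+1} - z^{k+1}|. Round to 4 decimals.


ADMM iteration with rho = 3.0, z^k = -0.4917, u^k = -1.4687
Step 1: x-update.
Minimize 4*x^2 + 1*x + (3.0/2)*(x + 0.4917 - 1.4687)^2
FOC: (2*4 + 3.0)*x = -1 + 3.0*(-0.4917 + 1.4687)
x^{k+1} = 0.1755
Step 2: z-update.
Minimize 1*z^2 - 4*z + (3.0/2)*(0.1755 - z - 1.4687)^2
FOC: (2*1 + 3.0)*z = 4 + 3.0*(0.1755 - 1.4687)
z^{k+1} = 0.0241
Step 3: u-update.
u^{k+1} = -1.4687 + 0.1755 - 0.0241 = -1.3173
Step 4: Primal residual = |0.1755 - 0.0241| = 0.1514


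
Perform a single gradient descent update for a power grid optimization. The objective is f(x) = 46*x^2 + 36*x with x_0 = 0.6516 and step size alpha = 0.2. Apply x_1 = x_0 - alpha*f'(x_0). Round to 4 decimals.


We compute the gradient at x_0 and apply the update.
f'(x) = 92*x + 36
f'(0.6516) = 92*0.6516 + 36 = 95.9472
x_1 = 0.6516 - 0.2*95.9472 = -18.5378


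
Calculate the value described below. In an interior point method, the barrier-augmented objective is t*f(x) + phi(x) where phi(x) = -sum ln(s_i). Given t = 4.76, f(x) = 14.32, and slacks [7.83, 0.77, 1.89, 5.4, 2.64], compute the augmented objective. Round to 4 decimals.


Step 1: Compute log-barrier.
ln values: [2.058, -0.2614, 0.6366, 1.6864, 0.9708]
phi = -(2.058 - 0.2614 + 0.6366 + 1.6864 + 0.9708) = -5.0904
Step 2: Compute augmented objective.
t*f(x) = 4.76*14.32 = 68.1632
Total = 68.1632 - 5.0904 = 63.0728


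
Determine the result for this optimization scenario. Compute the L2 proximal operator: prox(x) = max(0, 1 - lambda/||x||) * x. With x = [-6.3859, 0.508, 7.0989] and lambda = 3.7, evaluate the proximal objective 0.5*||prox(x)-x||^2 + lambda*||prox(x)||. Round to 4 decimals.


Step 1: Compute ||x||.
||x|| = 9.562
Step 2: Compute scaling factor.
scale = max(0, 1 - 3.7/9.562) = 0.6131
Step 3: prox(x) = [-3.9149, 0.3114, 4.352]
||prox(x)|| = 5.862
Step 4: Proximal objective.
0.5*||prox-x||^2 = 6.845
lambda*||prox|| = 21.6894
Total = 28.5345


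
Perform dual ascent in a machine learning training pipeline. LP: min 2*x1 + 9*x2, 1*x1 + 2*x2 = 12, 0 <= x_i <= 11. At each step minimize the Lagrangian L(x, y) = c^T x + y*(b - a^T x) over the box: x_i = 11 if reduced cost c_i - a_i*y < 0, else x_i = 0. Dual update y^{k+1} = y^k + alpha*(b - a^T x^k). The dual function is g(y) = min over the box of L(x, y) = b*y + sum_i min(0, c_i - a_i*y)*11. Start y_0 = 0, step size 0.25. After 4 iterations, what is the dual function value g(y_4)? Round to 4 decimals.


Dual ascent for LP: min 2*x1 + 9*x2, 1*x1 + 2*x2 = 12, 0 <= x_i <= 11
Step 1: y^k = 0.0, reduced costs: (2.0, 9.0)
  x^k = (0.0, 0.0), subgradient = b - a^T x = 12.0
  y^{k+1} = 0.0 + 0.25*12.0 = 3.0
Step 2: y^k = 3.0, reduced costs: (-1.0, 3.0)
  x^k = (11.0, 0.0), subgradient = b - a^T x = 1.0
  y^{k+1} = 3.0 + 0.25*1.0 = 3.25
Step 3: y^k = 3.25, reduced costs: (-1.25, 2.5)
  x^k = (11.0, 0.0), subgradient = b - a^T x = 1.0
  y^{k+1} = 3.25 + 0.25*1.0 = 3.5
Step 4: y^k = 3.5, reduced costs: (-1.5, 2.0)
  x^k = (11.0, 0.0), subgradient = b - a^T x = 1.0
  y^{k+1} = 3.5 + 0.25*1.0 = 3.75
Dual objective at y_4 = 3.75: reduced costs (-1.75, 1.5), box minimizer x = (11.0, 0.0)
g(y_4) = b*y + (c1 - a1*y)*x1 + (c2 - a2*y)*x2 = 12*3.75 + (-1.75)*11.0 + 1.5*0.0 = 45.0 - 19.25 + 0.0 = 25.75


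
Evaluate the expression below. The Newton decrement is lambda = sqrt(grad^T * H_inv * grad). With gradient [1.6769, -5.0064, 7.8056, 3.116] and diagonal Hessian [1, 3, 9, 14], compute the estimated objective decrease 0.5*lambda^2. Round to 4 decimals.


Step 1: H is diagonal, so H^(-1) * g = [1.6769, -1.6688, 0.8673, 0.2226].
Step 2: g^T H^(-1) g = sum_i g_i^2 / H_ii
  = (1.6769)^2/1 + (-5.0064)^2/3 + (7.8056)^2/9 + (3.116)^2/14
  = 2.812 + 8.3547 + 6.7697 + 0.6935 = 18.6299
Step 3: Objective decrease = 0.5 * g^T H^(-1) g = 9.315


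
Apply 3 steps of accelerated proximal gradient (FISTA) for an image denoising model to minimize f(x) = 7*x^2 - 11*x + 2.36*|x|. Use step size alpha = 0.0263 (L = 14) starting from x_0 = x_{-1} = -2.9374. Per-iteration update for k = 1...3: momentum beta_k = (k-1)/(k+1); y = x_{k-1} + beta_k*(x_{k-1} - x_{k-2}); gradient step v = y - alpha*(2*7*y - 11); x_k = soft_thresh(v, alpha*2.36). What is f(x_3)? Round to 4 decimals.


FISTA on f(x) = 7*x^2 - 11*x + 2.36*|x|
L = 14, alpha = 0.0263
Iteration 1: beta = 0.0, y = -2.9374 + 0.0*(-2.9374 + 2.9374) = -2.9374
  grad(y) = -52.1236, v = y - alpha*grad = -1.5665
  prox(v) = soft_thresh(-1.5665, 0.0621) = -1.5045
Iteration 2: beta = 0.3333, y = -1.5045 + 0.3333*(-1.5045 + 2.9374) = -1.0268
  grad(y) = -25.3758, v = y - alpha*grad = -0.3595
  prox(v) = soft_thresh(-0.3595, 0.0621) = -0.2974
Iteration 3: beta = 0.5, y = -0.2974 + 0.5*(-0.2974 + 1.5045) = 0.3062
  grad(y) = -6.7138, v = y - alpha*grad = 0.4827
  prox(v) = soft_thresh(0.4827, 0.0621) = 0.4207
f(x_3) = 7*0.4207^2 - 11*0.4207 + 2.36*|0.4207| = -2.3958


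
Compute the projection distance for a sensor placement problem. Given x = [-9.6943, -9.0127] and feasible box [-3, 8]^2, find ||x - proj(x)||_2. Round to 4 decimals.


Project each component onto [-3, 8].
clip(-9.6943) = -3.0, clip(-9.0127) = -3.0
Projection = [-3.0, -3.0]
Squared diffs: [44.8137, 36.1526]
Distance = sqrt(80.9663) = 8.9981


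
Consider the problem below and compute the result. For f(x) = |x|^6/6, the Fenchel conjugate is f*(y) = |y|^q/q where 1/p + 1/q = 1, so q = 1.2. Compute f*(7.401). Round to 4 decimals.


The conjugate exponent q satisfies 1/p + 1/q = 1.
p = 6, so q = 6/(6 - 1) = 1.2
|y|^q = 7.401^1.2 = 11.0446
f*(7.401) = 11.0446 / 1.2 = 9.2038


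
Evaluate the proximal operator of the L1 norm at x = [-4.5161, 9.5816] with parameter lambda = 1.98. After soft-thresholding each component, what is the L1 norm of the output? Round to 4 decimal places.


Soft-thresholding with lambda = 1.98:
prox(-4.5161) = sign(-4.5161)*max(|-4.5161| - 1.98, 0) = -2.5361
prox(9.5816) = sign(9.5816)*max(|9.5816| - 1.98, 0) = 7.6016
prox(x) = [-2.5361, 7.6016]
||prox(x)||_1 = 2.5361 + 7.6016 = 10.1377


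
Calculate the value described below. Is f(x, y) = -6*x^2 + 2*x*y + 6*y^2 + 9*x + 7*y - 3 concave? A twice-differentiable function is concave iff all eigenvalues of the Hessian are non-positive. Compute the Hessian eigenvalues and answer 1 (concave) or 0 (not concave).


The Hessian of f(x,y) = -6*x^2 + 2*x*y + 6*y^2 + 9*x + 7*y - 3 is:
H = [[-12, 2], [2, 12]]
Trace = -12 + 12 = 0
Determinant = -12*12 - (2)^2 = -148
Discriminant = (0)^2 - 4*-148 = 592.0
Eigenvalues: lambda_1 = -12.1655, lambda_2 = 12.1655
The function is not concave.

0


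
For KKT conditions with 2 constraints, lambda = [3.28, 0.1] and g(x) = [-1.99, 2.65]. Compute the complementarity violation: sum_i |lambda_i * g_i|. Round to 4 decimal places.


KKT complementary slackness check:
lambda_1 * g_1 = 3.28 * -1.99 = -6.5272
lambda_2 * g_2 = 0.1 * 2.65 = 0.265
Total violation = 6.5272 + 0.265 = 6.7922


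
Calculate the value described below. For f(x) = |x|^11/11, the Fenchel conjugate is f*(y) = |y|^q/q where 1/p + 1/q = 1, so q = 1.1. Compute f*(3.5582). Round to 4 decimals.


The conjugate exponent q satisfies 1/p + 1/q = 1.
p = 11, so q = 11/(11 - 1) = 1.1
|y|^q = 3.5582^1.1 = 4.0397
f*(3.5582) = 4.0397 / 1.1 = 3.6725


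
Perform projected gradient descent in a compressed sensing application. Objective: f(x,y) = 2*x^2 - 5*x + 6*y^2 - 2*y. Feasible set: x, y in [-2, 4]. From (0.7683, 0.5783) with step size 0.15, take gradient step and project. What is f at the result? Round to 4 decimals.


Step 1: Compute gradient at (0.7683, 0.5783).
grad_x = 2*2*0.7683 - 5 = -1.9268
grad_y = 2*6*0.5783 - 2 = 4.9396
Step 2: Gradient step.
x_raw = 0.7683 - 0.15*-1.9268 = 1.0573
y_raw = 0.5783 - 0.15*4.9396 = -0.1626
Step 3: Project onto [-2, 4].
x_proj = clip(1.0573) = 1.0573
y_proj = clip(-0.1626) = -0.1626
Step 4: Evaluate f.
f(1.0573, -0.1626) = -2.5668


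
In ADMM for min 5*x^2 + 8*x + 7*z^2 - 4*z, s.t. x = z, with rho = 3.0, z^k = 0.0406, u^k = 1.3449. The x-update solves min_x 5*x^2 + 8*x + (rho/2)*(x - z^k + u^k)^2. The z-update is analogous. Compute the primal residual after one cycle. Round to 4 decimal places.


ADMM iteration with rho = 3.0, z^k = 0.0406, u^k = 1.3449
Step 1: x-update.
Minimize 5*x^2 + 8*x + (3.0/2)*(x - 0.0406 + 1.3449)^2
FOC: (2*5 + 3.0)*x = -8 + 3.0*(0.0406 - 1.3449)
x^{k+1} = -0.9164
Step 2: z-update.
Minimize 7*z^2 - 4*z + (3.0/2)*(-0.9164 - z + 1.3449)^2
FOC: (2*7 + 3.0)*z = 4 + 3.0*(-0.9164 + 1.3449)
z^{k+1} = 0.3109
Step 3: u-update.
u^{k+1} = 1.3449 - 0.9164 - 0.3109 = 0.1176
Step 4: Primal residual = |-0.9164 - 0.3109| = 1.2273


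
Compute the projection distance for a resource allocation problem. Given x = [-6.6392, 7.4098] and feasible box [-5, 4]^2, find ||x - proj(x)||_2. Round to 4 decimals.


Project each component onto [-5, 4].
clip(-6.6392) = -5.0, clip(7.4098) = 4.0
Projection = [-5.0, 4.0]
Squared diffs: [2.687, 11.6267]
Distance = sqrt(14.3137) = 3.7833


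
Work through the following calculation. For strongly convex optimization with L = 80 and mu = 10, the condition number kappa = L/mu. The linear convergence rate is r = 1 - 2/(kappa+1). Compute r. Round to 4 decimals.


Step 1: Compute the condition number.
kappa = L/mu = 80/10 = 8.0
Step 2: Compute the convergence rate.
r = 1 - 2/(kappa + 1) = 1 - 2*mu/(L + mu) = (L - mu)/(L + mu) = 70/90 = 0.7778


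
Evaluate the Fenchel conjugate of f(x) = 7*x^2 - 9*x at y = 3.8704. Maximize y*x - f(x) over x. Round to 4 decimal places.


f*(y) = sup_x {y*x - a*x^2 - b*x} = sup_x {(y-b)*x - a*x^2}
FOC: (y - b) - 2a*x = 0 => x* = (y - b)/(2a)
x* = (3.8704 + 9)/(2*7) = 0.9193
f*(3.8704) = (y-b)^2/(4a) = (3.8704 + 9)^2/(4*7)
= 165.6472/28 = 5.916


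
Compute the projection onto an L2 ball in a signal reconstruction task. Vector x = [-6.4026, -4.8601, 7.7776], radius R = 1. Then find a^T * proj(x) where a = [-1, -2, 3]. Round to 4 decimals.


Step 1: Compute ||x|| (intermediates to 6 decimals).
||x|| = sqrt((-6.4026)^2 + (-4.8601)^2 + 7.7776^2) = 11.185031
Step 2: Project.
Since ||x|| > R, scale = R/||x|| = 1/11.185031 = 0.089405, proj(x) = scale * x
proj(x) = [-0.572424, -0.434517, 0.695356]
Step 3: Dot product.
a^T * proj(x) = -1*(-0.572424) - 2*(-0.434517) + 3*0.695356 = 3.5275
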